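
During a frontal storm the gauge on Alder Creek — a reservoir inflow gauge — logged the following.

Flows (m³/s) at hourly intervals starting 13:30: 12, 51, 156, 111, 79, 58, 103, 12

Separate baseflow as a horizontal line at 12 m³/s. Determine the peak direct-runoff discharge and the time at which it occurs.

Subtracting baseflow gives direct-runoff ordinates: 0.0, 39.0, 144.0, 99.0, 67.0, 46.0, 91.0, 0.0 m³/s.
The maximum is 144.0 m³/s, occurring at the reading for t = 15:30.

Q_p = 144.0 m³/s at t = 15:30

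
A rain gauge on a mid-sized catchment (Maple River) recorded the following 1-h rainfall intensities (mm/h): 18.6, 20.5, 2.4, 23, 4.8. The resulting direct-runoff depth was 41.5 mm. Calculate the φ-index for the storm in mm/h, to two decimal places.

Only the 3 blocks with intensity above φ contribute runoff: 18.6, 20.5, 23 mm/h.
Σ(I−φ)·Δt = d  ⇒  (18.6+20.5+23 − 3φ)·1 = 41.5
φ = (62.10 − 41.5/1) / 3 = 6.87 mm/h.

φ ≈ 6.87 mm/h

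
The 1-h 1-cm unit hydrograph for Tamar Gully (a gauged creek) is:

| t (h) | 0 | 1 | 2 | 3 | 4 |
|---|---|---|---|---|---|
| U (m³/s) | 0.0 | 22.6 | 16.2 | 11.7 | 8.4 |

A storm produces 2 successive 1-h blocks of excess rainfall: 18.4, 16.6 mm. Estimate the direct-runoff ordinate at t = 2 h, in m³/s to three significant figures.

By discrete convolution, Q_j = Σ (P_i / 10 mm) · U_{j−i}.
At t = 2 h (j=2): Q = (18.4/10)·16.2 + (16.6/10)·22.6 = 67.3 m³/s.

Q ≈ 67.3 m³/s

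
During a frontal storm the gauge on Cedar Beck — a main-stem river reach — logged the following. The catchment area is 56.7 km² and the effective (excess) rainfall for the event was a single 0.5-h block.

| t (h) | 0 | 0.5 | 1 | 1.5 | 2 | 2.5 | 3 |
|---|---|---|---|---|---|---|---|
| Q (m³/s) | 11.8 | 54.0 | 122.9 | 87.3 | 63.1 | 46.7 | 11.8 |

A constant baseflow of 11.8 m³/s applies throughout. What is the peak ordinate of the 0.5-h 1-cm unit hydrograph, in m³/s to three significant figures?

Direct runoff: 0.0, 42.2, 111.1, 75.5, 51.3, 34.9, 0.0 m³/s; ΣQ_DR = 315.0 m³/s, peak = 111.1 m³/s.
Runoff depth d = ΣQ_DR·Δt / A = 315.0 × 1800 / (56.7 km²) = 10.00 mm.
The 1-cm UH is the DRH scaled by (10 mm)/d, so U_p = 111.1 × 10/10.00 = 111 m³/s.

U_p ≈ 111 m³/s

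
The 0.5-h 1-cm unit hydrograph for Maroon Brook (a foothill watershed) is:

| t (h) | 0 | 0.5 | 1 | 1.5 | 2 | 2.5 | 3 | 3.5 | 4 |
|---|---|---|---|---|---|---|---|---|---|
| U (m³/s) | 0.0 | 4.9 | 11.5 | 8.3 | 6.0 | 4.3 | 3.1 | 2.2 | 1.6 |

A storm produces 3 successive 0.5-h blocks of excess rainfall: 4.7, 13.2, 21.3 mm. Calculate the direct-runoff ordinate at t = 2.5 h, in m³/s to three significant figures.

By discrete convolution, Q_j = Σ (P_i / 10 mm) · U_{j−i}.
At t = 2.5 h (j=5): Q = (4.7/10)·4.3 + (13.2/10)·6.0 + (21.3/10)·8.3 = 27.6 m³/s.

Q ≈ 27.6 m³/s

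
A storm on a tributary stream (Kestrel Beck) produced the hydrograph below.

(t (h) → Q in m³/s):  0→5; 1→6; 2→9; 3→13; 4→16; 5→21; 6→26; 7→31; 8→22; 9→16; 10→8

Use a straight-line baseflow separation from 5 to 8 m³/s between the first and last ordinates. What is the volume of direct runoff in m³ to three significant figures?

Direct-runoff ordinates (Q − Q_b): 0.00, 0.70, 3.40, 7.10, 9.80, 14.50, 19.20, 23.90, 14.60, 8.30, 0.00 m³/s.
ΣQ_DR = 101.5 m³/s.
With Δt = 1 h = 3600 s, V = ΣQ_DR · Δt = 101.5 × 3600 = 3.65 × 10^5 m³.

V ≈ 3.65 × 10^5 m³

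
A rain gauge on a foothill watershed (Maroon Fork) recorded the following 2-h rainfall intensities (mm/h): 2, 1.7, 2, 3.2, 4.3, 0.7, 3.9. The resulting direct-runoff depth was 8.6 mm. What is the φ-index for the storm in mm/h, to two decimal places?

φ ≈ 2.37 mm/h

Only the 3 blocks with intensity above φ contribute runoff: 3.2, 4.3, 3.9 mm/h.
Σ(I−φ)·Δt = d  ⇒  (3.2+4.3+3.9 − 3φ)·2 = 8.6
φ = (11.40 − 8.6/2) / 3 = 2.37 mm/h.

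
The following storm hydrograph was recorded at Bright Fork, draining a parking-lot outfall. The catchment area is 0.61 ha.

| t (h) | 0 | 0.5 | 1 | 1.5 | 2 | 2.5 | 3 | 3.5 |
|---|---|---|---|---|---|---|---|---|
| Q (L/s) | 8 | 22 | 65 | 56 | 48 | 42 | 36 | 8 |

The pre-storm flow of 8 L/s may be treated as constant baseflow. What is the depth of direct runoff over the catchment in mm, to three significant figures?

d ≈ 65.2 mm

Direct runoff: 0.0, 14.0, 57.0, 48.0, 40.0, 34.0, 28.0, 0.0 L/s; ΣQ_DR = 221.0 L/s.
V = ΣQ_DR · Δt = 221.0 × 1800 s = 3.978 × 10^5 L.
Over A = 0.61 ha, depth = V / A = 65.2 mm.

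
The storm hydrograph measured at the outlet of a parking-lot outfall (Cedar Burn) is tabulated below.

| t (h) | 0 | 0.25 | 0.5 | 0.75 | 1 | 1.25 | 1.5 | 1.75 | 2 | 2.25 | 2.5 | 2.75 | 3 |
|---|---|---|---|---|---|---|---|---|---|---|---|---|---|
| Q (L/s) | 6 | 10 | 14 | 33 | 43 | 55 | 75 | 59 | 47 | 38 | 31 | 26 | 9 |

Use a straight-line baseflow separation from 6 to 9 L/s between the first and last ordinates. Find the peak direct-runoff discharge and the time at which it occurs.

Q_p = 67.50 L/s at t = 1.5 h

Subtracting baseflow gives direct-runoff ordinates: 0.00, 3.75, 7.50, 26.25, 36.00, 47.75, 67.50, 51.25, 39.00, 29.75, 22.50, 17.25, 0.00 L/s.
The maximum is 67.50 L/s, occurring at the reading for t = 1.5 h.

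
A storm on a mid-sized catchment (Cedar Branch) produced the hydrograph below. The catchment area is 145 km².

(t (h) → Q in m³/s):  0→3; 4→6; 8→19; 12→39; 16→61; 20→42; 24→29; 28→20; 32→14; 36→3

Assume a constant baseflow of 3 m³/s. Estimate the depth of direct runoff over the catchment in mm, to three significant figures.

Direct runoff: 0.0, 3.0, 16.0, 36.0, 58.0, 39.0, 26.0, 17.0, 11.0, 0.0 m³/s; ΣQ_DR = 206.0 m³/s.
V = ΣQ_DR · Δt = 206.0 × 14400 s = 2.966 × 10^6 m³.
Over A = 145 km², depth = V / A = 20.5 mm.

d ≈ 20.5 mm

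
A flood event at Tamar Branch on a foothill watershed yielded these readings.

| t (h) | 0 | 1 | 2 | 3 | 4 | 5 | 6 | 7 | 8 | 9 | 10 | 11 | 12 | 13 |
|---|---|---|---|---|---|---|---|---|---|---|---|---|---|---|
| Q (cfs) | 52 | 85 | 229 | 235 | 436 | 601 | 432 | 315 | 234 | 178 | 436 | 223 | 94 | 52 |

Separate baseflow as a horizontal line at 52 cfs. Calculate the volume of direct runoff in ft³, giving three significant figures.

V ≈ 1.03 × 10^7 ft³

Direct-runoff ordinates (Q − Q_b): 0.0, 33.0, 177.0, 183.0, 384.0, 549.0, 380.0, 263.0, 182.0, 126.0, 384.0, 171.0, 42.0, 0.0 cfs.
ΣQ_DR = 2874 cfs.
With Δt = 1 h = 3600 s, V = ΣQ_DR · Δt = 2874 × 3600 = 1.03 × 10^7 ft³.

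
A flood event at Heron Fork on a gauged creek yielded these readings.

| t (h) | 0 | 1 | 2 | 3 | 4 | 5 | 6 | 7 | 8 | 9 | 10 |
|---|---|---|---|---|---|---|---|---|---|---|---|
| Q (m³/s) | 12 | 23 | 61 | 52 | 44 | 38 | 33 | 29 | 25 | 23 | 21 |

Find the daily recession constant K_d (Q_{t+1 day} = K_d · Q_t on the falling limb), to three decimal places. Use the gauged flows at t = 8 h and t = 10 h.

Between t = 8 h and t = 10 h the flow falls from 25 to 21 m³/s over 2×1 h = 2 h.
Per-interval ratio K = (21/25)^(1/2) = 0.9165; K_d = K^(24/1) = 0.123.

K_d ≈ 0.123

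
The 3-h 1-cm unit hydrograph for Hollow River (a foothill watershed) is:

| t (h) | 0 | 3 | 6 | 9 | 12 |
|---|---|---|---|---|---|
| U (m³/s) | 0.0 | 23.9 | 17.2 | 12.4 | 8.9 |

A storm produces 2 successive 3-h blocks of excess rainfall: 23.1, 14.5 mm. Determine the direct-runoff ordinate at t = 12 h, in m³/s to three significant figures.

Q ≈ 38.5 m³/s

By discrete convolution, Q_j = Σ (P_i / 10 mm) · U_{j−i}.
At t = 12 h (j=4): Q = (23.1/10)·8.9 + (14.5/10)·12.4 = 38.5 m³/s.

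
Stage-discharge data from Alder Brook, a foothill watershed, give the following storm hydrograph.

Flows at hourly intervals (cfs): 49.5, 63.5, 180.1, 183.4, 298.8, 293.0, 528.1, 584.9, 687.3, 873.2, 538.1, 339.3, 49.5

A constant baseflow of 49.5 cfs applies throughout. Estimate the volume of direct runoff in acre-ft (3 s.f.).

Direct-runoff ordinates (Q − Q_b): 0.0, 14.0, 130.6, 133.9, 249.3, 243.5, 478.6, 535.4, 637.8, 823.7, 488.6, 289.8, 0.0 cfs.
ΣQ_DR = 4025 cfs.
With Δt = 1 h = 3600 s, V = ΣQ_DR · Δt = 4025 × 3600 = 1.45 × 10^7 ft³ = 333 acre-ft.

V ≈ 333 acre-ft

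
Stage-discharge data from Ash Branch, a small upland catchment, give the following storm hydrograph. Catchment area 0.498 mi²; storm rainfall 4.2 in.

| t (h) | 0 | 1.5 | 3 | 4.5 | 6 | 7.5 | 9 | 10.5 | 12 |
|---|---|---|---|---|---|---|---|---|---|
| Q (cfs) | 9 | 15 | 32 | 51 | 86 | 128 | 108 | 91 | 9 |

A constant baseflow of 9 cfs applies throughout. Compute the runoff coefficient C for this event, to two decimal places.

ΣQ_DR = 448.0 cfs; V = ΣQ_DR·Δt = 2.419 × 10^6 ft³.
Runoff depth d = V / A = 2.091 in.
C = d / P = 2.091 / 4.2 = 0.50.

C ≈ 0.50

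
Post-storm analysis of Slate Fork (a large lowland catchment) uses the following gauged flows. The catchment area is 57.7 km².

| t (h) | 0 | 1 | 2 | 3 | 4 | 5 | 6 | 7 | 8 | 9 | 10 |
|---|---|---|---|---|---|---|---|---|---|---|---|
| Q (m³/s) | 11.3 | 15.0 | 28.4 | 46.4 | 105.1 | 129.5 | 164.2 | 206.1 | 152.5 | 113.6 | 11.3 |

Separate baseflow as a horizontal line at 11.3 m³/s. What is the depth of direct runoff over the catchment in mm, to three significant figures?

d ≈ 53.6 mm

Direct runoff: 0.0, 3.7, 17.1, 35.1, 93.8, 118.2, 152.9, 194.8, 141.2, 102.3, 0.0 m³/s; ΣQ_DR = 859.1 m³/s.
V = ΣQ_DR · Δt = 859.1 × 3600 s = 3.093 × 10^6 m³.
Over A = 57.7 km², depth = V / A = 53.6 mm.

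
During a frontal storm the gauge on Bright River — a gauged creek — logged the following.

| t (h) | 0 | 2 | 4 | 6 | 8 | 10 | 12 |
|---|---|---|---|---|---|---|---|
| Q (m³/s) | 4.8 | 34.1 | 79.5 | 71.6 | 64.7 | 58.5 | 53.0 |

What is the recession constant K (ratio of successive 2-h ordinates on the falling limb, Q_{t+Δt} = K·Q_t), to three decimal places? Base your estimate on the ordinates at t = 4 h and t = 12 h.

Using the recession-limb readings at t = 4 h and t = 12 h: Q falls from 79.5 to 53.0 m³/s over 4 intervals.
K = (Q₂/Q₁)^(1/4) = (53.0/79.5)^(1/4) = 0.904.

K ≈ 0.904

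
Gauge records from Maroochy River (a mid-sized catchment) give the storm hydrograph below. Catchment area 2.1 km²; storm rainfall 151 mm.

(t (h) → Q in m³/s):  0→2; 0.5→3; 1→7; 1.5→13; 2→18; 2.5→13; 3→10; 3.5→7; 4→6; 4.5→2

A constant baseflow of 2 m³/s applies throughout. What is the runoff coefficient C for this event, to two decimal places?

ΣQ_DR = 61.00 m³/s; V = ΣQ_DR·Δt = 1.098 × 10^5 m³.
Runoff depth d = V / A = 52.29 mm.
C = d / P = 52.29 / 151 = 0.35.

C ≈ 0.35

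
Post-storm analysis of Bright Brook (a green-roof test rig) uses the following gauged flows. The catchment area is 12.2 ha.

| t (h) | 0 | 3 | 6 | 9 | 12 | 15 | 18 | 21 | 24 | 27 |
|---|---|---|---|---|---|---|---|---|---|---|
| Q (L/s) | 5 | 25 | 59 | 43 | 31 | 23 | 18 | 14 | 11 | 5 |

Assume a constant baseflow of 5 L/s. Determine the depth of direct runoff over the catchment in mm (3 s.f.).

d ≈ 16.3 mm

Direct runoff: 0.0, 20.0, 54.0, 38.0, 26.0, 18.0, 13.0, 9.0, 6.0, 0.0 L/s; ΣQ_DR = 184.0 L/s.
V = ΣQ_DR · Δt = 184.0 × 10800 s = 1.987 × 10^6 L.
Over A = 12.2 ha, depth = V / A = 16.3 mm.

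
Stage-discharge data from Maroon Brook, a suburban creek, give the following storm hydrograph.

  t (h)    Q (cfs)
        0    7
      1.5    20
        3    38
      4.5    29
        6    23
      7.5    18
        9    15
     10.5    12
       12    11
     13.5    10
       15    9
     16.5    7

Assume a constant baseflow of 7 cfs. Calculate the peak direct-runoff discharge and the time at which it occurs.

Subtracting baseflow gives direct-runoff ordinates: 0.0, 13.0, 31.0, 22.0, 16.0, 11.0, 8.0, 5.0, 4.0, 3.0, 2.0, 0.0 cfs.
The maximum is 31.0 cfs, occurring at the reading for t = 3 h.

Q_p = 31.0 cfs at t = 3 h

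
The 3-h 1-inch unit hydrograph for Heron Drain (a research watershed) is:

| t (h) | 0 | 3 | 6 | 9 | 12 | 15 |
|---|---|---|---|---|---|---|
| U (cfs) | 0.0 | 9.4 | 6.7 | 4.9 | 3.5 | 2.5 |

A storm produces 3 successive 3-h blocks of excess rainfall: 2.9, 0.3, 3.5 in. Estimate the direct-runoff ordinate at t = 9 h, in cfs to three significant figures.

Q ≈ 49.1 cfs

By discrete convolution, Q_j = Σ (P_i / 1 in) · U_{j−i}.
At t = 9 h (j=3): Q = (2.9/1)·4.9 + (0.3/1)·6.7 + (3.5/1)·9.4 = 49.1 cfs.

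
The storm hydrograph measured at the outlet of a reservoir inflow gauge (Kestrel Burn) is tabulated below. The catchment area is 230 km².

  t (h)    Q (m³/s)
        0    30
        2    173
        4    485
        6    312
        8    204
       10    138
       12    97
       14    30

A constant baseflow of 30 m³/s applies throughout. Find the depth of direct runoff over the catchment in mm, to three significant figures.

Direct runoff: 0.0, 143.0, 455.0, 282.0, 174.0, 108.0, 67.0, 0.0 m³/s; ΣQ_DR = 1229 m³/s.
V = ΣQ_DR · Δt = 1229 × 7200 s = 8.849 × 10^6 m³.
Over A = 230 km², depth = V / A = 38.5 mm.

d ≈ 38.5 mm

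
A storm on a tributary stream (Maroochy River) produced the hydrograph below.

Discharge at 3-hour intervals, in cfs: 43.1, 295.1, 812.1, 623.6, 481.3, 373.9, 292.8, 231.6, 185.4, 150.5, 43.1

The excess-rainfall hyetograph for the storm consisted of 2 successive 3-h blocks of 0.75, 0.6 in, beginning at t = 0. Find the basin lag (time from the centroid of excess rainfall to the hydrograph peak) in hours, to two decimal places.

Centroid of excess rainfall: t_c = Σ P_i·t̄_i / ΣP_i = 2.8333 h (block centres at 1.5, 4.5 h).
Hydrograph peak occurs at t = 6 h, so basin lag t_L = 6 − 2.8333 = 3.17 h.

t_L ≈ 3.17 h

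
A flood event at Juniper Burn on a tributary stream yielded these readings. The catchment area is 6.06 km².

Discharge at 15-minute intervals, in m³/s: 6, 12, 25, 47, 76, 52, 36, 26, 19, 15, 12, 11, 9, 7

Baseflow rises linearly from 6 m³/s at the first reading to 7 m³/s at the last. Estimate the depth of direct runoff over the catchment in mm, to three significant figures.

d ≈ 38.9 mm

Direct runoff: 0.00, 5.92, 18.85, 40.77, 69.69, 45.62, 29.54, 19.46, 12.38, 8.31, 5.23, 4.15, 2.08, 0.00 m³/s; ΣQ_DR = 262.0 m³/s.
V = ΣQ_DR · Δt = 262.0 × 900 s = 2.358 × 10^5 m³.
Over A = 6.06 km², depth = V / A = 38.9 mm.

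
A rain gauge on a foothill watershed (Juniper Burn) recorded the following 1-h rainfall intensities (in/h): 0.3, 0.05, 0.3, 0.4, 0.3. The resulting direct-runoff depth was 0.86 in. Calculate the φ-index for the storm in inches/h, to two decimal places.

Only the 4 blocks with intensity above φ contribute runoff: 0.3, 0.3, 0.4, 0.3 in/h.
Σ(I−φ)·Δt = d  ⇒  (0.3+0.3+0.4+0.3 − 4φ)·1 = 0.86
φ = (1.300 − 0.86/1) / 4 = 0.11 in/h.

φ ≈ 0.11 in/h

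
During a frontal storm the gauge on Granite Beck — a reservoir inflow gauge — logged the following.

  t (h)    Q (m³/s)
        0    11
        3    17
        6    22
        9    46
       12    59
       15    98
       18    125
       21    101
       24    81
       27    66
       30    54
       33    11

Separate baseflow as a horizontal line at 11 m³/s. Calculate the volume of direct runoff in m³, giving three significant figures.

V ≈ 6.04 × 10^6 m³

Direct-runoff ordinates (Q − Q_b): 0.0, 6.0, 11.0, 35.0, 48.0, 87.0, 114.0, 90.0, 70.0, 55.0, 43.0, 0.0 m³/s.
ΣQ_DR = 559.0 m³/s.
With Δt = 3 h = 10800 s, V = ΣQ_DR · Δt = 559.0 × 10800 = 6.04 × 10^6 m³.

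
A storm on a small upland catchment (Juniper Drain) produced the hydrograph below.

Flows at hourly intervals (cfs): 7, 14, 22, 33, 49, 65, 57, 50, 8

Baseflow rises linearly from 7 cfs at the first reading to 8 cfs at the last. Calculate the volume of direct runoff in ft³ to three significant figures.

V ≈ 8.55 × 10^5 ft³

Direct-runoff ordinates (Q − Q_b): 0.00, 6.88, 14.75, 25.62, 41.50, 57.38, 49.25, 42.12, 0.00 cfs.
ΣQ_DR = 237.5 cfs.
With Δt = 1 h = 3600 s, V = ΣQ_DR · Δt = 237.5 × 3600 = 8.55 × 10^5 ft³.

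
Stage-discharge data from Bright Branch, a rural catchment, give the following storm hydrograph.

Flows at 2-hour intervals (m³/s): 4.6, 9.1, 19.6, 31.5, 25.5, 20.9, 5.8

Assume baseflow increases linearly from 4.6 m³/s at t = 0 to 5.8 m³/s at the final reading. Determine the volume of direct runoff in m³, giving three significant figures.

V ≈ 5.80 × 10^5 m³

Direct-runoff ordinates (Q − Q_b): 0.00, 4.30, 14.60, 26.30, 20.10, 15.30, 0.00 m³/s.
ΣQ_DR = 80.60 m³/s.
With Δt = 2 h = 7200 s, V = ΣQ_DR · Δt = 80.60 × 7200 = 5.80 × 10^5 m³.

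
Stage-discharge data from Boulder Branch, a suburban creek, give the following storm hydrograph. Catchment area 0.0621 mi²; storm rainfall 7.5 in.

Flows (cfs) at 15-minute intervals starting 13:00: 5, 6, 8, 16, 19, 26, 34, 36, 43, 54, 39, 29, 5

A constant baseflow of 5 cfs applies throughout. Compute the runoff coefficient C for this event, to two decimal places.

ΣQ_DR = 255.0 cfs; V = ΣQ_DR·Δt = 2.295 × 10^5 ft³.
Runoff depth d = V / A = 1.591 in.
C = d / P = 1.591 / 7.5 = 0.21.

C ≈ 0.21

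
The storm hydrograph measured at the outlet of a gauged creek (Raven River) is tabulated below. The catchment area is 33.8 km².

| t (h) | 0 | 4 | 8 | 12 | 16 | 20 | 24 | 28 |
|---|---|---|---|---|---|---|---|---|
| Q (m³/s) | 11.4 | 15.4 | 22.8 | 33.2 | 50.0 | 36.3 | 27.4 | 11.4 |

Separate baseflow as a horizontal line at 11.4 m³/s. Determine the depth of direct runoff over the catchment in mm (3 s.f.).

Direct runoff: 0.0, 4.0, 11.4, 21.8, 38.6, 24.9, 16.0, 0.0 m³/s; ΣQ_DR = 116.7 m³/s.
V = ΣQ_DR · Δt = 116.7 × 14400 s = 1.680 × 10^6 m³.
Over A = 33.8 km², depth = V / A = 49.7 mm.

d ≈ 49.7 mm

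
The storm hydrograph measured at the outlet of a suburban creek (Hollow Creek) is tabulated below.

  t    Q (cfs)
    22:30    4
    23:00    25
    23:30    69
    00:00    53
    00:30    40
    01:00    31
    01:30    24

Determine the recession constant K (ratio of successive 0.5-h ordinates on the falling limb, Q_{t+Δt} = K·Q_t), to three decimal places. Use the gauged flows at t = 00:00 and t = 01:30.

Using the recession-limb readings at t = 00:00 and t = 01:30: Q falls from 53 to 24 cfs over 3 intervals.
K = (Q₂/Q₁)^(1/3) = (24/53)^(1/3) = 0.768.

K ≈ 0.768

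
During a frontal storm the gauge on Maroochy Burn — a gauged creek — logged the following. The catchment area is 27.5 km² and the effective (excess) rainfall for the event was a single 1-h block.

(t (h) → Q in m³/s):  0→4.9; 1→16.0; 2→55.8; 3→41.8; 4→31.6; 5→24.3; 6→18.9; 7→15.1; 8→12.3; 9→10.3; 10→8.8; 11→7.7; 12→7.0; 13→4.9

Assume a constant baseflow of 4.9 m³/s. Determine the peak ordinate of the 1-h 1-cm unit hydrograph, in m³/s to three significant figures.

Direct runoff: 0.0, 11.1, 50.9, 36.9, 26.7, 19.4, 14.0, 10.2, 7.4, 5.4, 3.9, 2.8, 2.1, 0.0 m³/s; ΣQ_DR = 190.8 m³/s, peak = 50.9 m³/s.
Runoff depth d = ΣQ_DR·Δt / A = 190.8 × 3600 / (27.5 km²) = 24.98 mm.
The 1-cm UH is the DRH scaled by (10 mm)/d, so U_p = 50.9 × 10/24.98 = 20.4 m³/s.

U_p ≈ 20.4 m³/s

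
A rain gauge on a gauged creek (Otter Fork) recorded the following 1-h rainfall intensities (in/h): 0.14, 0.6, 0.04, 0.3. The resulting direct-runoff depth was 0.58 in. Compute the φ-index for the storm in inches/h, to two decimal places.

φ ≈ 0.16 in/h

Only the 2 blocks with intensity above φ contribute runoff: 0.6, 0.3 in/h.
Σ(I−φ)·Δt = d  ⇒  (0.6+0.3 − 2φ)·1 = 0.58
φ = (0.9000 − 0.58/1) / 2 = 0.16 in/h.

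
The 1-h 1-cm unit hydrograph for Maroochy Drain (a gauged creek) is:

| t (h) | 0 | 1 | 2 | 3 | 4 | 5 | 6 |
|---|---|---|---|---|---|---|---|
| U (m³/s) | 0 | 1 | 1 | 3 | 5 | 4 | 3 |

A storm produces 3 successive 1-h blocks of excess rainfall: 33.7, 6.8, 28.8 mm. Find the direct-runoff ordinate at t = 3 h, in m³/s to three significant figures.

By discrete convolution, Q_j = Σ (P_i / 10 mm) · U_{j−i}.
At t = 3 h (j=3): Q = (33.7/10)·3 + (6.8/10)·1 + (28.8/10)·1 = 13.7 m³/s.

Q ≈ 13.7 m³/s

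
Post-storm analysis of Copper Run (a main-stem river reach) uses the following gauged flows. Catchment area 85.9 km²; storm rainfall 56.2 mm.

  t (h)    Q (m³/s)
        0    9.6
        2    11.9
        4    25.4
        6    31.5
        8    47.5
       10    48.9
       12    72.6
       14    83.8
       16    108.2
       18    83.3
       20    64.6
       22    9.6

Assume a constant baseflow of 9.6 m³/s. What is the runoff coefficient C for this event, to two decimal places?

C ≈ 0.72

ΣQ_DR = 481.7 m³/s; V = ΣQ_DR·Δt = 3.468 × 10^6 m³.
Runoff depth d = V / A = 40.38 mm.
C = d / P = 40.38 / 56.2 = 0.72.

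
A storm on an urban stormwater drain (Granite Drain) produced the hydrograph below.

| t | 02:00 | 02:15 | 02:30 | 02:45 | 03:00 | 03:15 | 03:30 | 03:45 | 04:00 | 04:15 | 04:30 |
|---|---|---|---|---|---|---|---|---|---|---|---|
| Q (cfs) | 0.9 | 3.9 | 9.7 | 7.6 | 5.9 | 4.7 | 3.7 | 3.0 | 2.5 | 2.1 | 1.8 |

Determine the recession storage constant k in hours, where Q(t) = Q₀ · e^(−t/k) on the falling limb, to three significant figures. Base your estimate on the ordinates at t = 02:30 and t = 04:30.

On the falling limb, Q drops from 9.7 to 1.8 cfs between t = 02:30 and t = 04:30 (Δt = 2 h).
k = −Δt / ln(Q₂/Q₁) = −2 / ln(1.8/9.7) = 1.19 h.

k ≈ 1.19 h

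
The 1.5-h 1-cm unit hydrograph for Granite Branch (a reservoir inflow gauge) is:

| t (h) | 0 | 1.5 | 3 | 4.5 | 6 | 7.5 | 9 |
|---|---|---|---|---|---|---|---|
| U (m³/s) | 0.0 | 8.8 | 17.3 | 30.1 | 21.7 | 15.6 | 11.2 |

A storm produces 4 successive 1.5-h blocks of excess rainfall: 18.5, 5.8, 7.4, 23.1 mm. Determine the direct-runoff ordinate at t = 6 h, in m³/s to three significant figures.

Q ≈ 90.7 m³/s

By discrete convolution, Q_j = Σ (P_i / 10 mm) · U_{j−i}.
At t = 6 h (j=4): Q = (18.5/10)·21.7 + (5.8/10)·30.1 + (7.4/10)·17.3 + (23.1/10)·8.8 = 90.7 m³/s.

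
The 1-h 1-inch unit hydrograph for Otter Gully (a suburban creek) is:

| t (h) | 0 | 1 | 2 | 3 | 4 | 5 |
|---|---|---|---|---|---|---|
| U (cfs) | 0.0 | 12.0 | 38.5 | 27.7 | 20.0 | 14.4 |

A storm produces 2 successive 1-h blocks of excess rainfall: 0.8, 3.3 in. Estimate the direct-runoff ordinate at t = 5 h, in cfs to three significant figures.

By discrete convolution, Q_j = Σ (P_i / 1 in) · U_{j−i}.
At t = 5 h (j=5): Q = (0.8/1)·14.4 + (3.3/1)·20.0 = 77.5 cfs.

Q ≈ 77.5 cfs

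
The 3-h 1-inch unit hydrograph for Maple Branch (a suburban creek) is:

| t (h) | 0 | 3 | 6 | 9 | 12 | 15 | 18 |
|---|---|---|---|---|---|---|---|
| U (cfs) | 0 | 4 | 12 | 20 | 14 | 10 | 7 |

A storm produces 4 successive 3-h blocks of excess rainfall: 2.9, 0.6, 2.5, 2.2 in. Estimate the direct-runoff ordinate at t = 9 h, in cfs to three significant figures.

By discrete convolution, Q_j = Σ (P_i / 1 in) · U_{j−i}.
At t = 9 h (j=3): Q = (2.9/1)·20 + (0.6/1)·12 + (2.5/1)·4 + (2.2/1)·0 = 75.2 cfs.

Q ≈ 75.2 cfs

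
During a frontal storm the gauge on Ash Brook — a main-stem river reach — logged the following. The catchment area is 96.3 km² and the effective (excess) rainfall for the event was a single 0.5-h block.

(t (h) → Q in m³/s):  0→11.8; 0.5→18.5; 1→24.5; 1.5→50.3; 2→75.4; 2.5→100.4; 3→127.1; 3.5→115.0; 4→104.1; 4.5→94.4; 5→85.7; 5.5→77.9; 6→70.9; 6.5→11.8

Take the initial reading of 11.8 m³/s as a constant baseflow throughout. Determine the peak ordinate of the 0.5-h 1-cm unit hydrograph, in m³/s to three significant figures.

Direct runoff: 0.0, 6.7, 12.7, 38.5, 63.6, 88.6, 115.3, 103.2, 92.3, 82.6, 73.9, 66.1, 59.1, 0.0 m³/s; ΣQ_DR = 802.6 m³/s, peak = 115.3 m³/s.
Runoff depth d = ΣQ_DR·Δt / A = 802.6 × 1800 / (96.3 km²) = 15.00 mm.
The 1-cm UH is the DRH scaled by (10 mm)/d, so U_p = 115.3 × 10/15.00 = 76.9 m³/s.

U_p ≈ 76.9 m³/s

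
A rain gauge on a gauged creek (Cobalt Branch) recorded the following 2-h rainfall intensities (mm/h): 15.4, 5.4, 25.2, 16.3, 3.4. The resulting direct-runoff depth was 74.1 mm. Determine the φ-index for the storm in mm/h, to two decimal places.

φ ≈ 6.62 mm/h

Only the 3 blocks with intensity above φ contribute runoff: 15.4, 25.2, 16.3 mm/h.
Σ(I−φ)·Δt = d  ⇒  (15.4+25.2+16.3 − 3φ)·2 = 74.1
φ = (56.90 − 74.1/2) / 3 = 6.62 mm/h.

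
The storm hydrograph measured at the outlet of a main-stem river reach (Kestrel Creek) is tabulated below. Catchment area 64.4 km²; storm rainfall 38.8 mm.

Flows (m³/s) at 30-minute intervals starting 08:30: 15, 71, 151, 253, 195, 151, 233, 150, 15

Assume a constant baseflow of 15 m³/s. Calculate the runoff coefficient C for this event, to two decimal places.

C ≈ 0.79

ΣQ_DR = 1099 m³/s; V = ΣQ_DR·Δt = 1.978 × 10^6 m³.
Runoff depth d = V / A = 30.72 mm.
C = d / P = 30.72 / 38.8 = 0.79.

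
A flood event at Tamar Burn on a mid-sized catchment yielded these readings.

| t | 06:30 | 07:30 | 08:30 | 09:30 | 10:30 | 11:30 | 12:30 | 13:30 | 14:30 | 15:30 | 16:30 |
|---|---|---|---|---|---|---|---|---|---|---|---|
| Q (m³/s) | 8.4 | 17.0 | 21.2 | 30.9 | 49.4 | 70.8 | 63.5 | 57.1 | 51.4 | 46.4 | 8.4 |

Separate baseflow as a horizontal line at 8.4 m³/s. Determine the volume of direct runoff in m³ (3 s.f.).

Direct-runoff ordinates (Q − Q_b): 0.0, 8.6, 12.8, 22.5, 41.0, 62.4, 55.1, 48.7, 43.0, 38.0, 0.0 m³/s.
ΣQ_DR = 332.1 m³/s.
With Δt = 1 h = 3600 s, V = ΣQ_DR · Δt = 332.1 × 3600 = 1.20 × 10^6 m³.

V ≈ 1.20 × 10^6 m³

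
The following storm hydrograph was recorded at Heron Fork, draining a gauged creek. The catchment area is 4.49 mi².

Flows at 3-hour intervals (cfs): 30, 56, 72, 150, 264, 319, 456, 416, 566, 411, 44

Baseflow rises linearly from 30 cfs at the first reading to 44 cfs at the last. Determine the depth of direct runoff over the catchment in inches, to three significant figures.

Direct runoff: 0.00, 24.60, 39.20, 115.80, 228.40, 282.00, 417.60, 376.20, 524.80, 368.40, 0.00 cfs; ΣQ_DR = 2377 cfs.
V = ΣQ_DR · Δt = 2377 × 10800 s = 2.567 × 10^7 ft³.
Over A = 4.49 mi², depth = V / A = 2.46 in.

d ≈ 2.46 in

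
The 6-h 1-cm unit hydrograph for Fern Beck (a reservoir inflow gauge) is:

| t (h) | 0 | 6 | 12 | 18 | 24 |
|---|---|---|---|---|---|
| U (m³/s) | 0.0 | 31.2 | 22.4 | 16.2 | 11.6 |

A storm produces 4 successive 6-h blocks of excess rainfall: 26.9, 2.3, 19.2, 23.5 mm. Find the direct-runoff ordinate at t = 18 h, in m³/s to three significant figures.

By discrete convolution, Q_j = Σ (P_i / 10 mm) · U_{j−i}.
At t = 18 h (j=3): Q = (26.9/10)·16.2 + (2.3/10)·22.4 + (19.2/10)·31.2 + (23.5/10)·0.0 = 109 m³/s.

Q ≈ 109 m³/s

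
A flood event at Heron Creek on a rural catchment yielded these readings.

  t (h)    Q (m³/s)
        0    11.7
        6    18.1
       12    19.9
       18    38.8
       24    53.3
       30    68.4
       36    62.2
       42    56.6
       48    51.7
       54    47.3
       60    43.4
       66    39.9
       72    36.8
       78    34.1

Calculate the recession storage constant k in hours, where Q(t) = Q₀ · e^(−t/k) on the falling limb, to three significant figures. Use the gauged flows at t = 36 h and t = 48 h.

k ≈ 64.9 h

On the falling limb, Q drops from 62.2 to 51.7 m³/s between t = 36 h and t = 48 h (Δt = 12 h).
k = −Δt / ln(Q₂/Q₁) = −12 / ln(51.7/62.2) = 64.9 h.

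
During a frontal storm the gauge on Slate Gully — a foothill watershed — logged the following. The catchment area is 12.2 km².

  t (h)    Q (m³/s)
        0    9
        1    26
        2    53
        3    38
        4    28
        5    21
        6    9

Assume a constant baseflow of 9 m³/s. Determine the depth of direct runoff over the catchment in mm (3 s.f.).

Direct runoff: 0.0, 17.0, 44.0, 29.0, 19.0, 12.0, 0.0 m³/s; ΣQ_DR = 121.0 m³/s.
V = ΣQ_DR · Δt = 121.0 × 3600 s = 4.356 × 10^5 m³.
Over A = 12.2 km², depth = V / A = 35.7 mm.

d ≈ 35.7 mm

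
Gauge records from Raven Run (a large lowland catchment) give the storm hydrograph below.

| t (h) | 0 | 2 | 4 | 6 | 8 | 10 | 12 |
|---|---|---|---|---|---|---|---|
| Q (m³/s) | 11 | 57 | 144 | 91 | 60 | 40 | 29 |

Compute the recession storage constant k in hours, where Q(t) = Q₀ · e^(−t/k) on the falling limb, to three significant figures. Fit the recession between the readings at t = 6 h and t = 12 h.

On the falling limb, Q drops from 91 to 29 m³/s between t = 6 h and t = 12 h (Δt = 6 h).
k = −Δt / ln(Q₂/Q₁) = −6 / ln(29/91) = 5.25 h.

k ≈ 5.25 h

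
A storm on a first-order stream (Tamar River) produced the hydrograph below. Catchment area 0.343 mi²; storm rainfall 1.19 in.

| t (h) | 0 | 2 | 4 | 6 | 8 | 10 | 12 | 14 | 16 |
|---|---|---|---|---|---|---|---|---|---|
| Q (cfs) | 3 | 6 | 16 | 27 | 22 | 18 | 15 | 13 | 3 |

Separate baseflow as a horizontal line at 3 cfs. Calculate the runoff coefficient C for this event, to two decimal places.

ΣQ_DR = 96.00 cfs; V = ΣQ_DR·Δt = 6.912 × 10^5 ft³.
Runoff depth d = V / A = 0.8674 in.
C = d / P = 0.8674 / 1.19 = 0.73.

C ≈ 0.73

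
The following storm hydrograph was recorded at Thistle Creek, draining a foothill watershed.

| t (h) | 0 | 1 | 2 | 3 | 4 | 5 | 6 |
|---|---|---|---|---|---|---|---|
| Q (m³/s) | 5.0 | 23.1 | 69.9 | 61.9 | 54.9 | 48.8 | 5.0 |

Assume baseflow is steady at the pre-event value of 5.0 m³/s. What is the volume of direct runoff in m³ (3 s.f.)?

Direct-runoff ordinates (Q − Q_b): 0.0, 18.1, 64.9, 56.9, 49.9, 43.8, 0.0 m³/s.
ΣQ_DR = 233.6 m³/s.
With Δt = 1 h = 3600 s, V = ΣQ_DR · Δt = 233.6 × 3600 = 8.41 × 10^5 m³.

V ≈ 8.41 × 10^5 m³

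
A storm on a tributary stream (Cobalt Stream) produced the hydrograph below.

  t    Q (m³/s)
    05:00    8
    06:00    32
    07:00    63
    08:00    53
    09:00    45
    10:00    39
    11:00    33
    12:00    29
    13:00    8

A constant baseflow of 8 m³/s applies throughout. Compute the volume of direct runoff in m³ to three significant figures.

Direct-runoff ordinates (Q − Q_b): 0.0, 24.0, 55.0, 45.0, 37.0, 31.0, 25.0, 21.0, 0.0 m³/s.
ΣQ_DR = 238.0 m³/s.
With Δt = 1 h = 3600 s, V = ΣQ_DR · Δt = 238.0 × 3600 = 8.57 × 10^5 m³.

V ≈ 8.57 × 10^5 m³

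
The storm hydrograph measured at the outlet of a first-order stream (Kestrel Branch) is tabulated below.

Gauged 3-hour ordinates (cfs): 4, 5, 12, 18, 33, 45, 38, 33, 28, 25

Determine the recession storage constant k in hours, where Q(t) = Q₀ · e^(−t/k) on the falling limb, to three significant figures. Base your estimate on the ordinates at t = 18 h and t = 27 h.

k ≈ 21.5 h

On the falling limb, Q drops from 38 to 25 cfs between t = 18 h and t = 27 h (Δt = 9 h).
k = −Δt / ln(Q₂/Q₁) = −9 / ln(25/38) = 21.5 h.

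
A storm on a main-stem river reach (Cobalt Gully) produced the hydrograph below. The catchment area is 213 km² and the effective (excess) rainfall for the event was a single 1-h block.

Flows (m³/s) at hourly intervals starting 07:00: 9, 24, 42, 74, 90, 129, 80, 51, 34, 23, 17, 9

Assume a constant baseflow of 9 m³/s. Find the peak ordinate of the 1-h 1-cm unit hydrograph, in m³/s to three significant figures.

Direct runoff: 0.0, 15.0, 33.0, 65.0, 81.0, 120.0, 71.0, 42.0, 25.0, 14.0, 8.0, 0.0 m³/s; ΣQ_DR = 474.0 m³/s, peak = 120.0 m³/s.
Runoff depth d = ΣQ_DR·Δt / A = 474.0 × 3600 / (213 km²) = 8.011 mm.
The 1-cm UH is the DRH scaled by (10 mm)/d, so U_p = 120.0 × 10/8.011 = 150 m³/s.

U_p ≈ 150 m³/s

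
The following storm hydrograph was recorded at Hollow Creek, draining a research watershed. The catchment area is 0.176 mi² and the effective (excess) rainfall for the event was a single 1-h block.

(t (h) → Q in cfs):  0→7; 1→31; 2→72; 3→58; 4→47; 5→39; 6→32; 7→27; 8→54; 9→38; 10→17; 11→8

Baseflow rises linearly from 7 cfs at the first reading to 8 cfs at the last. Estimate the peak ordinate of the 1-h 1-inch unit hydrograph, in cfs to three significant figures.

U_p ≈ 21.7 cfs

Direct runoff: 0.00, 23.91, 64.82, 50.73, 39.64, 31.55, 24.45, 19.36, 46.27, 30.18, 9.09, 0.00 cfs; ΣQ_DR = 340.0 cfs, peak = 64.82 cfs.
Runoff depth d = ΣQ_DR·Δt / A = 340.0 × 3600 / (0.176 mi²) = 2.994 in.
The 1-inch UH is the DRH scaled by (1 in)/d, so U_p = 64.82 × 1/2.994 = 21.7 cfs.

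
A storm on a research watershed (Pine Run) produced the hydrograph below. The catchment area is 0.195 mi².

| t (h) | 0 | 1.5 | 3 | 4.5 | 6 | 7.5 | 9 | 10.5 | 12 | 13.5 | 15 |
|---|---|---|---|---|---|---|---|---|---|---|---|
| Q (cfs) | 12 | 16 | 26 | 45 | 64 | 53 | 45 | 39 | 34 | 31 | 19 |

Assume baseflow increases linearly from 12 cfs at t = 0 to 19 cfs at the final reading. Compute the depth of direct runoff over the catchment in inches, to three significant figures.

d ≈ 2.54 in

Direct runoff: 0.00, 3.30, 12.60, 30.90, 49.20, 37.50, 28.80, 22.10, 16.40, 12.70, 0.00 cfs; ΣQ_DR = 213.5 cfs.
V = ΣQ_DR · Δt = 213.5 × 5400 s = 1.153 × 10^6 ft³.
Over A = 0.195 mi², depth = V / A = 2.54 in.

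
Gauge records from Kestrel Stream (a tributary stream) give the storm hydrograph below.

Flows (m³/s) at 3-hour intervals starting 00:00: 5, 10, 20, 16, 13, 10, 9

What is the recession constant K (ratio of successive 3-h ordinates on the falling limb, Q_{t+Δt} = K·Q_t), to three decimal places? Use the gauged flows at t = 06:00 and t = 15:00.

Using the recession-limb readings at t = 06:00 and t = 15:00: Q falls from 20 to 10 m³/s over 3 intervals.
K = (Q₂/Q₁)^(1/3) = (10/20)^(1/3) = 0.794.

K ≈ 0.794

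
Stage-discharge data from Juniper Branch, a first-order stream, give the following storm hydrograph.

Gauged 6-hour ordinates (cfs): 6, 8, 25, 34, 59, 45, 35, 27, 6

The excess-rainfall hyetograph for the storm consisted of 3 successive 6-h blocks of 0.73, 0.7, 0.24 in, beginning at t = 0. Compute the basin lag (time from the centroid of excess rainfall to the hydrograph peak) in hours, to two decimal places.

Centroid of excess rainfall: t_c = Σ P_i·t̄_i / ΣP_i = 7.2395 h (block centres at 3, 9, 15 h).
Hydrograph peak occurs at t = 24 h, so basin lag t_L = 24 − 7.2395 = 16.76 h.

t_L ≈ 16.76 h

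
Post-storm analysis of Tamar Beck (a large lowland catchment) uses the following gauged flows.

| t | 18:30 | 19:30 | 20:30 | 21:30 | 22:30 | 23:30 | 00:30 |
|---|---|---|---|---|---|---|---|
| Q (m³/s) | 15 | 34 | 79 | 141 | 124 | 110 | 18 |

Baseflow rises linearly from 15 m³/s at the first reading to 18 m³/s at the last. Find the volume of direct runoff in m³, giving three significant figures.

V ≈ 1.46 × 10^6 m³

Direct-runoff ordinates (Q − Q_b): 0.00, 18.50, 63.00, 124.50, 107.00, 92.50, 0.00 m³/s.
ΣQ_DR = 405.5 m³/s.
With Δt = 1 h = 3600 s, V = ΣQ_DR · Δt = 405.5 × 3600 = 1.46 × 10^6 m³.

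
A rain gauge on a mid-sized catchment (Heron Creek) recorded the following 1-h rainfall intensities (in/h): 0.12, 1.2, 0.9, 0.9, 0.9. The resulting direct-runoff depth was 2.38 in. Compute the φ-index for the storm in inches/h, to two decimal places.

φ ≈ 0.38 in/h

Only the 4 blocks with intensity above φ contribute runoff: 1.2, 0.9, 0.9, 0.9 in/h.
Σ(I−φ)·Δt = d  ⇒  (1.2+0.9+0.9+0.9 − 4φ)·1 = 2.38
φ = (3.900 − 2.38/1) / 4 = 0.38 in/h.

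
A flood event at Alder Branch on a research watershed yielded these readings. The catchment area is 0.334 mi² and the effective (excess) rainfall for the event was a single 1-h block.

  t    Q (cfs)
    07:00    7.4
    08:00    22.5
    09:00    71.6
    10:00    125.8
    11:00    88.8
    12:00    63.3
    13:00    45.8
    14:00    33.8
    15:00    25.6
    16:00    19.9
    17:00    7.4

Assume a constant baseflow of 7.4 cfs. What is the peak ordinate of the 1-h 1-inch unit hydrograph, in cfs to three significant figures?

U_p ≈ 59.3 cfs

Direct runoff: 0.0, 15.1, 64.2, 118.4, 81.4, 55.9, 38.4, 26.4, 18.2, 12.5, 0.0 cfs; ΣQ_DR = 430.5 cfs, peak = 118.4 cfs.
Runoff depth d = ΣQ_DR·Δt / A = 430.5 × 3600 / (0.334 mi²) = 1.997 in.
The 1-inch UH is the DRH scaled by (1 in)/d, so U_p = 118.4 × 1/1.997 = 59.3 cfs.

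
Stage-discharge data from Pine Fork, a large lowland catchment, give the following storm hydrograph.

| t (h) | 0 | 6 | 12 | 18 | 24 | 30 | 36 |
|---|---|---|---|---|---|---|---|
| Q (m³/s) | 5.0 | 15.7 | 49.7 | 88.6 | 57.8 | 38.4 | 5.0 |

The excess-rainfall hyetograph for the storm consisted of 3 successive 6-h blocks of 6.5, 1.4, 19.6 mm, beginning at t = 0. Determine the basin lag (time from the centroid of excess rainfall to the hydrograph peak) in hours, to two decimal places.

Centroid of excess rainfall: t_c = Σ P_i·t̄_i / ΣP_i = 11.8582 h (block centres at 3, 9, 15 h).
Hydrograph peak occurs at t = 18 h, so basin lag t_L = 18 − 11.8582 = 6.14 h.

t_L ≈ 6.14 h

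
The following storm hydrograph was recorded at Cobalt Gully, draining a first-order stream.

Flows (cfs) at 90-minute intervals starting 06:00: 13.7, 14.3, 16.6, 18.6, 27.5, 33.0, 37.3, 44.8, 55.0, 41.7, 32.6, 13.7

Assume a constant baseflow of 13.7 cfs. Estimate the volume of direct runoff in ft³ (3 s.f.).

Direct-runoff ordinates (Q − Q_b): 0.0, 0.6, 2.9, 4.9, 13.8, 19.3, 23.6, 31.1, 41.3, 28.0, 18.9, 0.0 cfs.
ΣQ_DR = 184.4 cfs.
With Δt = 1.5 h = 5400 s, V = ΣQ_DR · Δt = 184.4 × 5400 = 9.96 × 10^5 ft³.

V ≈ 9.96 × 10^5 ft³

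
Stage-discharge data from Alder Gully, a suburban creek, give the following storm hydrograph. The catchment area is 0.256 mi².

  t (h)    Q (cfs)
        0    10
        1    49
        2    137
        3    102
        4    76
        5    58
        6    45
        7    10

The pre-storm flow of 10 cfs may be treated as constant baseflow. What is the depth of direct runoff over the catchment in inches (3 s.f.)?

d ≈ 2.46 in

Direct runoff: 0.0, 39.0, 127.0, 92.0, 66.0, 48.0, 35.0, 0.0 cfs; ΣQ_DR = 407.0 cfs.
V = ΣQ_DR · Δt = 407.0 × 3600 s = 1.465 × 10^6 ft³.
Over A = 0.256 mi², depth = V / A = 2.46 in.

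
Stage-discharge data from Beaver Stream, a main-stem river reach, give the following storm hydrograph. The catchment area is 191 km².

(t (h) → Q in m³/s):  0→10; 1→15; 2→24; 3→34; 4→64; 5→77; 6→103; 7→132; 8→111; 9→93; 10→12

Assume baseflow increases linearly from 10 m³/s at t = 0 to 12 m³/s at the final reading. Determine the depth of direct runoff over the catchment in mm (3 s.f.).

d ≈ 10.4 mm

Direct runoff: 0.00, 4.80, 13.60, 23.40, 53.20, 66.00, 91.80, 120.60, 99.40, 81.20, 0.00 m³/s; ΣQ_DR = 554.0 m³/s.
V = ΣQ_DR · Δt = 554.0 × 3600 s = 1.994 × 10^6 m³.
Over A = 191 km², depth = V / A = 10.4 mm.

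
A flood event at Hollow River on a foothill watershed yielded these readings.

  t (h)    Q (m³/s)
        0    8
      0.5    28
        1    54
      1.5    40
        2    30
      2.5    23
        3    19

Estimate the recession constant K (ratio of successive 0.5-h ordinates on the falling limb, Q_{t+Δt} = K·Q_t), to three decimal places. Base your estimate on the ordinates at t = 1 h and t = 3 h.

Using the recession-limb readings at t = 1 h and t = 3 h: Q falls from 54 to 19 m³/s over 4 intervals.
K = (Q₂/Q₁)^(1/4) = (19/54)^(1/4) = 0.770.

K ≈ 0.770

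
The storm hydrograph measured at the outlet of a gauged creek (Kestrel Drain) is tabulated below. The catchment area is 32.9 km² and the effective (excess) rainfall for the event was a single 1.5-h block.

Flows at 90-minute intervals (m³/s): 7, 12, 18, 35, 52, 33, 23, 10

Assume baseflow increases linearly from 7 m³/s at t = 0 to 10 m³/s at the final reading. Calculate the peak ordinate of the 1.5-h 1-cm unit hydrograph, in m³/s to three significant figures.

Direct runoff: 0.00, 4.57, 10.14, 26.71, 43.29, 23.86, 13.43, 0.00 m³/s; ΣQ_DR = 122.0 m³/s, peak = 43.29 m³/s.
Runoff depth d = ΣQ_DR·Δt / A = 122.0 × 5400 / (32.9 km²) = 20.02 mm.
The 1-cm UH is the DRH scaled by (10 mm)/d, so U_p = 43.29 × 10/20.02 = 21.6 m³/s.

U_p ≈ 21.6 m³/s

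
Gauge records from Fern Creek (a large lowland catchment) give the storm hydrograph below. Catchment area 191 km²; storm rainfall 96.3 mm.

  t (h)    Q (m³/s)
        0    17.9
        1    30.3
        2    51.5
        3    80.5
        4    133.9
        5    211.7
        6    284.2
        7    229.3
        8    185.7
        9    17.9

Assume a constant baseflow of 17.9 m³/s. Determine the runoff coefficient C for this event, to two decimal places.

C ≈ 0.21

ΣQ_DR = 1064 m³/s; V = ΣQ_DR·Δt = 3.830 × 10^6 m³.
Runoff depth d = V / A = 20.05 mm.
C = d / P = 20.05 / 96.3 = 0.21.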